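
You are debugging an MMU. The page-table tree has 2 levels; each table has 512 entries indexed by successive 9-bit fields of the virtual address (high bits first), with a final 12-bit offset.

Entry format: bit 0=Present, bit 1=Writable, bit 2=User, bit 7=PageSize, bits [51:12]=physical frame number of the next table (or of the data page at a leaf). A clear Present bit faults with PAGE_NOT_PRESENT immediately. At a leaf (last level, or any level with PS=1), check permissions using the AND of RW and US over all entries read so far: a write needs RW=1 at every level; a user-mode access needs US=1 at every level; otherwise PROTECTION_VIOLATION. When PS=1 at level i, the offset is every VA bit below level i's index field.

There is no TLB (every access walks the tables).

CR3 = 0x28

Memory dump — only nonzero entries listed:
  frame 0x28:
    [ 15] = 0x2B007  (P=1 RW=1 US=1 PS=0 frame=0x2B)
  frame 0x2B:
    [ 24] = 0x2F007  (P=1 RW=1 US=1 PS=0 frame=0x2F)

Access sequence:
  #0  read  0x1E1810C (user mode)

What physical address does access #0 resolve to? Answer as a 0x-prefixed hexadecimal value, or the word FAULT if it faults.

Trace:
#0 VA=0x1E1810C (r,user):
  L0: frame=0x28 idx=15 entry=0x2B007 [P=1 RW=1 US=1 PS=0]
  L1: frame=0x2B idx=24 entry=0x2F007 [P=1 RW=1 US=1 PS=0]
  ✓ 0x2F10C  — 2 lookups

Access #0 PA: 0x2F10C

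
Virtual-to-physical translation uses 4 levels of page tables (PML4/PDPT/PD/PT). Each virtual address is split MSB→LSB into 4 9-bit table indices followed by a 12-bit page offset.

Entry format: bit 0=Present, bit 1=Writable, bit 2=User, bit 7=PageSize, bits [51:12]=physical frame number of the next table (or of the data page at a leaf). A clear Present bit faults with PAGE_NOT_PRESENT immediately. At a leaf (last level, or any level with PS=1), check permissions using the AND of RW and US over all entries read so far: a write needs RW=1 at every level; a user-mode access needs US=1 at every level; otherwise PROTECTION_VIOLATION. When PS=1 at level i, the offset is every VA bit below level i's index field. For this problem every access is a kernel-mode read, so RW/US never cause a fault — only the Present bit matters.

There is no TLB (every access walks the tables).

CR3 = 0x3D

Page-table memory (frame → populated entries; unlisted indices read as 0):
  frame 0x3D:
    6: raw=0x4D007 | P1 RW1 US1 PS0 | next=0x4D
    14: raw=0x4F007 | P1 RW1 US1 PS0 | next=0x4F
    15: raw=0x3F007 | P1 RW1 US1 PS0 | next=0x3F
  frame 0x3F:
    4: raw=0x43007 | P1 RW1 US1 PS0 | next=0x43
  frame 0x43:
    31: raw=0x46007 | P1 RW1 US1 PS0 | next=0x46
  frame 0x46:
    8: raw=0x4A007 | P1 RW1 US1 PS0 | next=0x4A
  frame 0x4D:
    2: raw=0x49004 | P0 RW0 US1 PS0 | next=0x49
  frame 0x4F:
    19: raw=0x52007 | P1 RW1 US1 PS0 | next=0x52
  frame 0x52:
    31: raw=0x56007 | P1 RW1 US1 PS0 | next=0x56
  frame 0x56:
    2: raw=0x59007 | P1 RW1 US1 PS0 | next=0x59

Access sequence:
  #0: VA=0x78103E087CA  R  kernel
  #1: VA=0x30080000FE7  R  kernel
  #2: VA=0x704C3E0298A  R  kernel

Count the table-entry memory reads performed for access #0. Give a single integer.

Per-access translation:
#0 VA=0x78103E087CA (r,kernel):
  [0] read 0x3D idx=15: raw=0x3F007 flags P=1 W=1 U=1 S=0
  [1] read 0x3F idx=4: raw=0x43007 flags P=1 W=1 U=1 S=0
  [2] read 0x43 idx=31: raw=0x46007 flags P=1 W=1 U=1 S=0
  [3] read 0x46 idx=8: raw=0x4A007 flags P=1 W=1 U=1 S=0
  → PA=0x4A7CA  (4 entries read)
#1 VA=0x30080000FE7 (r,kernel):
  [0] read 0x3D idx=6: raw=0x4D007 flags P=1 W=1 U=1 S=0
  [1] read 0x4D idx=2: raw=0x49004 flags P=0 W=0 U=1 S=0
  ⇒ fault: PAGE_NOT_PRESENT  — 2 lookups
#2 VA=0x704C3E0298A (r,kernel):
  [0] read 0x3D idx=14: raw=0x4F007 flags P=1 W=1 U=1 S=0
  [1] read 0x4F idx=19: raw=0x52007 flags P=1 W=1 U=1 S=0
  [2] read 0x52 idx=31: raw=0x56007 flags P=1 W=1 U=1 S=0
  [3] read 0x56 idx=2: raw=0x59007 flags P=1 W=1 U=1 S=0
  → PA=0x5998A  (4 entries read)

Entries read for #0: 4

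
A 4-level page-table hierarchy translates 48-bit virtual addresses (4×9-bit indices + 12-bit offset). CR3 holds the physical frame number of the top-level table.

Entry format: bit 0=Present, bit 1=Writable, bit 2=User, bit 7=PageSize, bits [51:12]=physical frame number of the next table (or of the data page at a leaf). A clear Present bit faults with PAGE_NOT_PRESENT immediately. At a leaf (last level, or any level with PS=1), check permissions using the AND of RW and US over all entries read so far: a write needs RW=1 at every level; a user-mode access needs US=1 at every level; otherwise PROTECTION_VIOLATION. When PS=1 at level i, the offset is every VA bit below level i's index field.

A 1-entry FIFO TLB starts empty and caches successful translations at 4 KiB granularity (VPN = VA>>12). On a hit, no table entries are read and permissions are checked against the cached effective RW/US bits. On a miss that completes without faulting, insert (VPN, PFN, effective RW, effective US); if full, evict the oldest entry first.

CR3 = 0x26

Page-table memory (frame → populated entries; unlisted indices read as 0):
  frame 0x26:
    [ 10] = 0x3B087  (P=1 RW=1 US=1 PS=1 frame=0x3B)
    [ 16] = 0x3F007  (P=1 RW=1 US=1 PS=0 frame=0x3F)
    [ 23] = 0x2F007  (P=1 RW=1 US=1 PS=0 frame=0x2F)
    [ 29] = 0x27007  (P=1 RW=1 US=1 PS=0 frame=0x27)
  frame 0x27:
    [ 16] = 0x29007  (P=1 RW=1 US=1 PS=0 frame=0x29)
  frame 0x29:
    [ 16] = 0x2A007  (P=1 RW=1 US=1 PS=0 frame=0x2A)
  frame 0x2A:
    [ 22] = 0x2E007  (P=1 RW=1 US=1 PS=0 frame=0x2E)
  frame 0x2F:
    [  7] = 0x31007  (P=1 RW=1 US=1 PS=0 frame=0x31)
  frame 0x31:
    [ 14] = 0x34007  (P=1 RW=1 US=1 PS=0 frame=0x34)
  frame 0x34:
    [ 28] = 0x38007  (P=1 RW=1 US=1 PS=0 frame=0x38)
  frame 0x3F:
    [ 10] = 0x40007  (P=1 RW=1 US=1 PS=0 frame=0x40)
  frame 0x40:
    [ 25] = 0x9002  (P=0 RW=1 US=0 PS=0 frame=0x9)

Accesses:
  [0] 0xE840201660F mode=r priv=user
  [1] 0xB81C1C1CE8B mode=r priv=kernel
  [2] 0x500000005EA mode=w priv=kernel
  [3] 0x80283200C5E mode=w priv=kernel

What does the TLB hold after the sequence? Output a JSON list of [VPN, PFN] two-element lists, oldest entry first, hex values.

Walk each access:
#0 VA=0xE840201660F (r,user):
  lvl0: tbl 0x26, slot 29 ⇒ 0x27007 (P1/RW1/US1/PS0)
  lvl1: tbl 0x27, slot 16 ⇒ 0x29007 (P1/RW1/US1/PS0)
  lvl2: tbl 0x29, slot 16 ⇒ 0x2A007 (P1/RW1/US1/PS0)
  lvl3: tbl 0x2A, slot 22 ⇒ 0x2E007 (P1/RW1/US1/PS0)
  → PA=0x2E60F  (4 entries read)
#1 VA=0xB81C1C1CE8B (r,kernel):
  lvl0: tbl 0x26, slot 23 ⇒ 0x2F007 (P1/RW1/US1/PS0)
  lvl1: tbl 0x2F, slot 7 ⇒ 0x31007 (P1/RW1/US1/PS0)
  lvl2: tbl 0x31, slot 14 ⇒ 0x34007 (P1/RW1/US1/PS0)
  lvl3: tbl 0x34, slot 28 ⇒ 0x38007 (P1/RW1/US1/PS0)
  → PA=0x38E8B  (4 entries read)
#2 VA=0x500000005EA (w,kernel):
  lvl0: tbl 0x26, slot 10 ⇒ 0x3B087 (P1/RW1/US1/PS1)
  → PA=0x3B5EA (huge @L0)  (1 entries read)
#3 VA=0x80283200C5E (w,kernel):
  lvl0: tbl 0x26, slot 16 ⇒ 0x3F007 (P1/RW1/US1/PS0)
  lvl1: tbl 0x3F, slot 10 ⇒ 0x40007 (P1/RW1/US1/PS0)
  lvl2: tbl 0x40, slot 25 ⇒ 0x9002 (P0/RW1/US0/PS0)
  → PAGE_NOT_PRESENT  (3 entries read)

TLB: [["0x50000000", "0x3B"]]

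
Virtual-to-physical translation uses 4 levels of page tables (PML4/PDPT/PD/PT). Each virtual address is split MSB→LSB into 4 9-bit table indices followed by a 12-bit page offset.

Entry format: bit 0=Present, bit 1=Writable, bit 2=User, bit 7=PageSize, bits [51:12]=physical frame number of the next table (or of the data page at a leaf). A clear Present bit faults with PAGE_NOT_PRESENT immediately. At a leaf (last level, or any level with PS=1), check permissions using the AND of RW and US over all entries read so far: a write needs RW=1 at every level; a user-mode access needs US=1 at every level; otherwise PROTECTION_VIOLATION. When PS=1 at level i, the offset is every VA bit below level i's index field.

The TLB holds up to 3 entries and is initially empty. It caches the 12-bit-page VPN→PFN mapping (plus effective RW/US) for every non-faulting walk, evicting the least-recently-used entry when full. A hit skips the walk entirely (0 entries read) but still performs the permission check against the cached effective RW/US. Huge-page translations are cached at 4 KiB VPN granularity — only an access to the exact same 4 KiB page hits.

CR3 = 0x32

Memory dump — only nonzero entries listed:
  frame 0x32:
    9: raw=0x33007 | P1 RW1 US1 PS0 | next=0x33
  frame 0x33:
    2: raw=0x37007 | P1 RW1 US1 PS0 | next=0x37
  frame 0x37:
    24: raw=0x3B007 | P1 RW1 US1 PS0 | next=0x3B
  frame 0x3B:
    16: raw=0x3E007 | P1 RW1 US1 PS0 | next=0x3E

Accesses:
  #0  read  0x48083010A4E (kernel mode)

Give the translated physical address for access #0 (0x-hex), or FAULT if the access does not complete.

Walk each access:
#0 VA=0x48083010A4E (r,kernel):
  L0: frame=0x32 idx=9 entry=0x33007 [P=1 RW=1 US=1 PS=0]
  L1: frame=0x33 idx=2 entry=0x37007 [P=1 RW=1 US=1 PS=0]
  L2: frame=0x37 idx=24 entry=0x3B007 [P=1 RW=1 US=1 PS=0]
  L3: frame=0x3B idx=16 entry=0x3E007 [P=1 RW=1 US=1 PS=0]
  ✓ 0x3EA4E  — 4 lookups

Access #0 PA: 0x3EA4E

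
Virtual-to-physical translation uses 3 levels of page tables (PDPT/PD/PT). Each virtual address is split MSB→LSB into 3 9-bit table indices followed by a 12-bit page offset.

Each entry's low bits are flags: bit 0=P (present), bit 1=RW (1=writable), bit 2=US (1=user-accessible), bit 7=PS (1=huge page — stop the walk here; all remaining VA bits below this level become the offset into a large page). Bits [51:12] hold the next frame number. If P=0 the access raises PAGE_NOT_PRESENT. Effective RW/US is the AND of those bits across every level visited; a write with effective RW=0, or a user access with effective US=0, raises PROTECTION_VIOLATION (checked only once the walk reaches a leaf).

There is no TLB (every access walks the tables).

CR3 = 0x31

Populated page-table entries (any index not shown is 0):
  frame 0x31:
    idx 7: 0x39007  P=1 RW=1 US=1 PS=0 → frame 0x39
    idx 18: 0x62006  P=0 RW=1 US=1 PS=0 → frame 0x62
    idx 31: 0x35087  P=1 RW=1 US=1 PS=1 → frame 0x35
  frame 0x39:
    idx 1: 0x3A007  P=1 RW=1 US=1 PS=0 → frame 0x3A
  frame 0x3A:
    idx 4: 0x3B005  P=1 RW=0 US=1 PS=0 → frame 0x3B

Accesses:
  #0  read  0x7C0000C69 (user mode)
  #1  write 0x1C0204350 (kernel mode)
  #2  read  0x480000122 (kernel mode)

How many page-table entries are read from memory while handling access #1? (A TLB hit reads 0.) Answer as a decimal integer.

Walk each access:
#0 VA=0x7C0000C69 (r,user):
  [0] read 0x31 idx=31: raw=0x35087 flags P=1 W=1 U=1 S=1
  ⇒ phys 0x35C69 (huge @L0)  [1 reads]
#1 VA=0x1C0204350 (w,kernel):
  [0] read 0x31 idx=7: raw=0x39007 flags P=1 W=1 U=1 S=0
  [1] read 0x39 idx=1: raw=0x3A007 flags P=1 W=1 U=1 S=0
  [2] read 0x3A idx=4: raw=0x3B005 flags P=1 W=0 U=1 S=0
  → PROTECTION_VIOLATION  (3 entries read)
#2 VA=0x480000122 (r,kernel):
  [0] read 0x31 idx=18: raw=0x62006 flags P=0 W=1 U=1 S=0
  → PAGE_NOT_PRESENT  (1 entries read)

Entries read for #1: 3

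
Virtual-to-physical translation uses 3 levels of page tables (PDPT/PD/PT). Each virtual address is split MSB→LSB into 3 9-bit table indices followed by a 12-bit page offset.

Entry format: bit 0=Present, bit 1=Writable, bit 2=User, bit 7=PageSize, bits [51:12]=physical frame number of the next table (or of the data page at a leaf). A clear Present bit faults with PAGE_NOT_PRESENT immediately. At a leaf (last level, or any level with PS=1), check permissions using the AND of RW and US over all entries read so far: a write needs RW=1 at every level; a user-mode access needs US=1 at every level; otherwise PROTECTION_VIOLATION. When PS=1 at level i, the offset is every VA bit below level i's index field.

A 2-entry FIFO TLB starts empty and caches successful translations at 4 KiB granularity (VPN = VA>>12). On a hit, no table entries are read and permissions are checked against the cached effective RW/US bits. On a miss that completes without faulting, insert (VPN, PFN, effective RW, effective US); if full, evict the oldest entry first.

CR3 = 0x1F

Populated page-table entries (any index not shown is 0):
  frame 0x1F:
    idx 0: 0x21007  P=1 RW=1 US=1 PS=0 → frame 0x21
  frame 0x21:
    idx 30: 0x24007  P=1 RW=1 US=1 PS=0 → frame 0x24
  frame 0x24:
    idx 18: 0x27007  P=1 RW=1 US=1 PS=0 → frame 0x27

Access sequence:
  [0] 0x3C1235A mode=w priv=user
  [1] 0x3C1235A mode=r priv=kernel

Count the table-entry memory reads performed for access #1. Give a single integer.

Walk each access:
#0 VA=0x3C1235A (w,user):
  L0: frame=0x1F idx=0 entry=0x21007 [P=1 RW=1 US=1 PS=0]
  L1: frame=0x21 idx=30 entry=0x24007 [P=1 RW=1 US=1 PS=0]
  L2: frame=0x24 idx=18 entry=0x27007 [P=1 RW=1 US=1 PS=0]
  ✓ 0x2735A  — 3 lookups
#1 VA=0x3C1235A (r,kernel):
  TLB hit vpn=0x3C12 → PA=0x2735A

Entries read for #1: 0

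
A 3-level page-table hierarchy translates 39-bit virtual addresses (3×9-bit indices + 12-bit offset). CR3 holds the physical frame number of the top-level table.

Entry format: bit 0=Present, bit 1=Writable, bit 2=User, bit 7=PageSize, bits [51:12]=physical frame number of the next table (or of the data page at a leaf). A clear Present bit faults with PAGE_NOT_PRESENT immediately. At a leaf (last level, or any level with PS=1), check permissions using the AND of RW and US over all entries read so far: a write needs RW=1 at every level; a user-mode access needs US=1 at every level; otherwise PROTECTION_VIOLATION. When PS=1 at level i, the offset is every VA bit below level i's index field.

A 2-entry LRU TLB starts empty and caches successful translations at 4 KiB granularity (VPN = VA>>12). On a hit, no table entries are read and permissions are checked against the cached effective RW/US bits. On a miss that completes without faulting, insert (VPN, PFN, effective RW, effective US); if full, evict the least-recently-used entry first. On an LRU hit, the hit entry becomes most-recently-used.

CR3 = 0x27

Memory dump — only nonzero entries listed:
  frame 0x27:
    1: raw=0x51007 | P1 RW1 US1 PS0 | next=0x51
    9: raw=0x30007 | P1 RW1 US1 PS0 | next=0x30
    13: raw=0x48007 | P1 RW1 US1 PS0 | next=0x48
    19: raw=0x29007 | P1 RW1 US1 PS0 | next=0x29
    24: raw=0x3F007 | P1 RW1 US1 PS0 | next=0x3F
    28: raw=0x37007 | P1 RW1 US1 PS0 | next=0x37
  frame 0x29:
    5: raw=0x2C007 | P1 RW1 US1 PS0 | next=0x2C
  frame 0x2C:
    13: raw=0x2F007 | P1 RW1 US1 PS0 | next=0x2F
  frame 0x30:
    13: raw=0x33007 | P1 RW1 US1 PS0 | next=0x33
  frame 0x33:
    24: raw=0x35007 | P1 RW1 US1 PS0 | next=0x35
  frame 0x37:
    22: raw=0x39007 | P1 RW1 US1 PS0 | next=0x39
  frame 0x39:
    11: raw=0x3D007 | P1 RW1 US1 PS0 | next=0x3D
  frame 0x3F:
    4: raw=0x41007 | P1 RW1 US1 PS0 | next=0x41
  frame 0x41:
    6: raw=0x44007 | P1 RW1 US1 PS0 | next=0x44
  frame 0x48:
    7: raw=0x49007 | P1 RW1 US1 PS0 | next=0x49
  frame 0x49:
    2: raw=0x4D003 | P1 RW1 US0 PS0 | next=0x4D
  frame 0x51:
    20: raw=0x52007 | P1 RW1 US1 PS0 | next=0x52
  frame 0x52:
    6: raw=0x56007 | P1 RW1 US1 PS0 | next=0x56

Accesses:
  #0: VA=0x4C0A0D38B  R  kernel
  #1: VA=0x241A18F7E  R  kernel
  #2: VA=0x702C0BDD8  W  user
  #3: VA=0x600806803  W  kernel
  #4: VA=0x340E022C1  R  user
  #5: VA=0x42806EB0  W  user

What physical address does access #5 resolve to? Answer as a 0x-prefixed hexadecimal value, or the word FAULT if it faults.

Trace:
#0 VA=0x4C0A0D38B (r,kernel):
  L0 @0x27[19] → 0x29007  P=1,RW=1,US=1,PS=0
  L1 @0x29[5] → 0x2C007  P=1,RW=1,US=1,PS=0
  L2 @0x2C[13] → 0x2F007  P=1,RW=1,US=1,PS=0
  ⇒ phys 0x2F38B  [3 reads]
#1 VA=0x241A18F7E (r,kernel):
  L0 @0x27[9] → 0x30007  P=1,RW=1,US=1,PS=0
  L1 @0x30[13] → 0x33007  P=1,RW=1,US=1,PS=0
  L2 @0x33[24] → 0x35007  P=1,RW=1,US=1,PS=0
  ⇒ phys 0x35F7E  [3 reads]
#2 VA=0x702C0BDD8 (w,user):
  L0 @0x27[28] → 0x37007  P=1,RW=1,US=1,PS=0
  L1 @0x37[22] → 0x39007  P=1,RW=1,US=1,PS=0
  L2 @0x39[11] → 0x3D007  P=1,RW=1,US=1,PS=0
  ⇒ phys 0x3DDD8  [3 reads]
#3 VA=0x600806803 (w,kernel):
  L0 @0x27[24] → 0x3F007  P=1,RW=1,US=1,PS=0
  L1 @0x3F[4] → 0x41007  P=1,RW=1,US=1,PS=0
  L2 @0x41[6] → 0x44007  P=1,RW=1,US=1,PS=0
  ⇒ phys 0x44803  [3 reads]
#4 VA=0x340E022C1 (r,user):
  L0 @0x27[13] → 0x48007  P=1,RW=1,US=1,PS=0
  L1 @0x48[7] → 0x49007  P=1,RW=1,US=1,PS=0
  L2 @0x49[2] → 0x4D003  P=1,RW=1,US=0,PS=0
  → PROTECTION_VIOLATION  (3 entries read)
#5 VA=0x42806EB0 (w,user):
  L0 @0x27[1] → 0x51007  P=1,RW=1,US=1,PS=0
  L1 @0x51[20] → 0x52007  P=1,RW=1,US=1,PS=0
  L2 @0x52[6] → 0x56007  P=1,RW=1,US=1,PS=0
  ⇒ phys 0x56EB0  [3 reads]

Access #5 PA: 0x56EB0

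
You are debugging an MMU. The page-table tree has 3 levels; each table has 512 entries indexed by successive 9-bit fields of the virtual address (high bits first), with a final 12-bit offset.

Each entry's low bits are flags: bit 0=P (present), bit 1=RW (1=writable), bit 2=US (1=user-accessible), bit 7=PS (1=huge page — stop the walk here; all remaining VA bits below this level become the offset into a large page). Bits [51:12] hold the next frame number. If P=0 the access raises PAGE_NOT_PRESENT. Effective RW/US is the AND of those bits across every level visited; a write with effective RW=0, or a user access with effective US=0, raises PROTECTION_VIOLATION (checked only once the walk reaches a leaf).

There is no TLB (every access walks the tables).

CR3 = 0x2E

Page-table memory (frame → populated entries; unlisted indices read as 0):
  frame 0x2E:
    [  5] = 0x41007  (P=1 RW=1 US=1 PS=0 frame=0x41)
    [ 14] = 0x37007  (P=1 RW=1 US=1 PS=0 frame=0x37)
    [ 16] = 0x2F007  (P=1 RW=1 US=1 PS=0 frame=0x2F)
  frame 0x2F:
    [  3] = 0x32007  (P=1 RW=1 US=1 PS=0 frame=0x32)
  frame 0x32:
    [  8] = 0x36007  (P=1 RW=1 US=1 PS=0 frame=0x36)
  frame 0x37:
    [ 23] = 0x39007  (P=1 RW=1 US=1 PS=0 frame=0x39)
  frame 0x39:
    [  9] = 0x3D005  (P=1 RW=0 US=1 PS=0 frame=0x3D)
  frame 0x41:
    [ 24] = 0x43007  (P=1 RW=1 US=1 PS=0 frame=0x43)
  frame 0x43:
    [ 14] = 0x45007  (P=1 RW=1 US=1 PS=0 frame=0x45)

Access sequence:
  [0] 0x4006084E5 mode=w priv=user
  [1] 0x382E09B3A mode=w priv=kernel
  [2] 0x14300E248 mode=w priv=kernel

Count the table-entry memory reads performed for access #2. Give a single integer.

Trace:
#0 VA=0x4006084E5 (w,user):
  [0] read 0x2E idx=16: raw=0x2F007 flags P=1 W=1 U=1 S=0
  [1] read 0x2F idx=3: raw=0x32007 flags P=1 W=1 U=1 S=0
  [2] read 0x32 idx=8: raw=0x36007 flags P=1 W=1 U=1 S=0
  ⇒ phys 0x364E5  [3 reads]
#1 VA=0x382E09B3A (w,kernel):
  [0] read 0x2E idx=14: raw=0x37007 flags P=1 W=1 U=1 S=0
  [1] read 0x37 idx=23: raw=0x39007 flags P=1 W=1 U=1 S=0
  [2] read 0x39 idx=9: raw=0x3D005 flags P=1 W=0 U=1 S=0
  ✗ PROTECTION_VIOLATION  [3 reads]
#2 VA=0x14300E248 (w,kernel):
  [0] read 0x2E idx=5: raw=0x41007 flags P=1 W=1 U=1 S=0
  [1] read 0x41 idx=24: raw=0x43007 flags P=1 W=1 U=1 S=0
  [2] read 0x43 idx=14: raw=0x45007 flags P=1 W=1 U=1 S=0
  ⇒ phys 0x45248  [3 reads]

Entries read for #2: 3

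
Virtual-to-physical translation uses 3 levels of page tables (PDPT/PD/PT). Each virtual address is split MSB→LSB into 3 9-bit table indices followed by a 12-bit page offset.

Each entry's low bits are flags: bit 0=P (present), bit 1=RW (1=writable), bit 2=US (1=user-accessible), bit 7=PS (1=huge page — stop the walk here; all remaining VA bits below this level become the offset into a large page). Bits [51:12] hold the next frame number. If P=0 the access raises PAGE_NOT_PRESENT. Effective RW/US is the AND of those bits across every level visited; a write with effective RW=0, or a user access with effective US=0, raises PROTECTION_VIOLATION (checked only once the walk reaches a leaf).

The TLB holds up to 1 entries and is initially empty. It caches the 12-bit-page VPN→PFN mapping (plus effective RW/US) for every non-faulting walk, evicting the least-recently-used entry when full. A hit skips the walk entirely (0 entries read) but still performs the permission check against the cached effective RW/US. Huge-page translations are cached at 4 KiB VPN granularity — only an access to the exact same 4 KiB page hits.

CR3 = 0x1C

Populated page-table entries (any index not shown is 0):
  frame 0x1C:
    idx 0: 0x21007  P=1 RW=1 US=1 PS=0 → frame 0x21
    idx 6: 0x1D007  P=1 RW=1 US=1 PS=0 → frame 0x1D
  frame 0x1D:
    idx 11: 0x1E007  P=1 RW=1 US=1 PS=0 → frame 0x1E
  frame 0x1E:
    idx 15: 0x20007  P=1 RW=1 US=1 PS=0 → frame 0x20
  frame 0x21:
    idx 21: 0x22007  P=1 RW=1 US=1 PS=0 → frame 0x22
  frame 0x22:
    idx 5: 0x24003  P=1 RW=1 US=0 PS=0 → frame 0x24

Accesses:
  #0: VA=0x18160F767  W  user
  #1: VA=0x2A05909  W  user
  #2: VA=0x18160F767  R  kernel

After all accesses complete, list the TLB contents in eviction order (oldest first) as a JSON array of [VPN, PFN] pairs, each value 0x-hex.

Per-access translation:
#0 VA=0x18160F767 (w,user):
  L0 @0x1C[6] → 0x1D007  P=1,RW=1,US=1,PS=0
  L1 @0x1D[11] → 0x1E007  P=1,RW=1,US=1,PS=0
  L2 @0x1E[15] → 0x20007  P=1,RW=1,US=1,PS=0
  → PA=0x20767  (3 entries read)
#1 VA=0x2A05909 (w,user):
  L0 @0x1C[0] → 0x21007  P=1,RW=1,US=1,PS=0
  L1 @0x21[21] → 0x22007  P=1,RW=1,US=1,PS=0
  L2 @0x22[5] → 0x24003  P=1,RW=1,US=0,PS=0
  ✗ PROTECTION_VIOLATION  [3 reads]
#2 VA=0x18160F767 (r,kernel):
  TLB hit vpn=0x18160F → PA=0x20767

TLB: [["0x18160F", "0x20"]]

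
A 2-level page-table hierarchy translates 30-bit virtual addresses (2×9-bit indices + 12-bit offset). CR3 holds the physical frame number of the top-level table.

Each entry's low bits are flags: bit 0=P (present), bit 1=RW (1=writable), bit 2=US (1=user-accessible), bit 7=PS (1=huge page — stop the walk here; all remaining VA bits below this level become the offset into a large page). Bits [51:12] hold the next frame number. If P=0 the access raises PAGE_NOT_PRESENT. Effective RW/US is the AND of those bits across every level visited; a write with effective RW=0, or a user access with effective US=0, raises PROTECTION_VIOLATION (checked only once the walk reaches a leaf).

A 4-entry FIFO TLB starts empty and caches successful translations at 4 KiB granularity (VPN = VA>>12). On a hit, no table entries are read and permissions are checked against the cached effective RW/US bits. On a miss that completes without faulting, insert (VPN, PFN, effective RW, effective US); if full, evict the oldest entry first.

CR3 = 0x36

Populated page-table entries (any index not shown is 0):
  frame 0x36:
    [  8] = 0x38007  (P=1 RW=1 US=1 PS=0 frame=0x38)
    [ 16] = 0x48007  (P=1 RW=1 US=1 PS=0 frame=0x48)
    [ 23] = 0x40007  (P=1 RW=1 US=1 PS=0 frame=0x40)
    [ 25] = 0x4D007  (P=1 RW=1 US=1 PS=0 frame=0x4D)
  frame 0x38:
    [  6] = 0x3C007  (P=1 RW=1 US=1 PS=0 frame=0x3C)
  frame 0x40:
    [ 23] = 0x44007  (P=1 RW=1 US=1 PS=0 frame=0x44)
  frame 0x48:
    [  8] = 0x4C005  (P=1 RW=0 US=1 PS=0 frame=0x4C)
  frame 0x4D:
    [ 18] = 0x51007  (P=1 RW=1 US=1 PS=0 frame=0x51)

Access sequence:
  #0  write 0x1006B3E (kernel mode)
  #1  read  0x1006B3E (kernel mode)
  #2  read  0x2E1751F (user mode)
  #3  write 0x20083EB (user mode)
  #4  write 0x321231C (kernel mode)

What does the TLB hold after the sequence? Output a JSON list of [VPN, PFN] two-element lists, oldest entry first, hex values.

Trace:
#0 VA=0x1006B3E (w,kernel):
  [0] read 0x36 idx=8: raw=0x38007 flags P=1 W=1 U=1 S=0
  [1] read 0x38 idx=6: raw=0x3C007 flags P=1 W=1 U=1 S=0
  ⇒ phys 0x3CB3E  [2 reads]
#1 VA=0x1006B3E (r,kernel):
  TLB hit vpn=0x1006 → PA=0x3CB3E
#2 VA=0x2E1751F (r,user):
  [0] read 0x36 idx=23: raw=0x40007 flags P=1 W=1 U=1 S=0
  [1] read 0x40 idx=23: raw=0x44007 flags P=1 W=1 U=1 S=0
  ⇒ phys 0x4451F  [2 reads]
#3 VA=0x20083EB (w,user):
  [0] read 0x36 idx=16: raw=0x48007 flags P=1 W=1 U=1 S=0
  [1] read 0x48 idx=8: raw=0x4C005 flags P=1 W=0 U=1 S=0
  ⇒ fault: PROTECTION_VIOLATION  — 2 lookups
#4 VA=0x321231C (w,kernel):
  [0] read 0x36 idx=25: raw=0x4D007 flags P=1 W=1 U=1 S=0
  [1] read 0x4D idx=18: raw=0x51007 flags P=1 W=1 U=1 S=0
  ⇒ phys 0x5131C  [2 reads]

TLB: [["0x1006", "0x3C"], ["0x2E17", "0x44"], ["0x3212", "0x51"]]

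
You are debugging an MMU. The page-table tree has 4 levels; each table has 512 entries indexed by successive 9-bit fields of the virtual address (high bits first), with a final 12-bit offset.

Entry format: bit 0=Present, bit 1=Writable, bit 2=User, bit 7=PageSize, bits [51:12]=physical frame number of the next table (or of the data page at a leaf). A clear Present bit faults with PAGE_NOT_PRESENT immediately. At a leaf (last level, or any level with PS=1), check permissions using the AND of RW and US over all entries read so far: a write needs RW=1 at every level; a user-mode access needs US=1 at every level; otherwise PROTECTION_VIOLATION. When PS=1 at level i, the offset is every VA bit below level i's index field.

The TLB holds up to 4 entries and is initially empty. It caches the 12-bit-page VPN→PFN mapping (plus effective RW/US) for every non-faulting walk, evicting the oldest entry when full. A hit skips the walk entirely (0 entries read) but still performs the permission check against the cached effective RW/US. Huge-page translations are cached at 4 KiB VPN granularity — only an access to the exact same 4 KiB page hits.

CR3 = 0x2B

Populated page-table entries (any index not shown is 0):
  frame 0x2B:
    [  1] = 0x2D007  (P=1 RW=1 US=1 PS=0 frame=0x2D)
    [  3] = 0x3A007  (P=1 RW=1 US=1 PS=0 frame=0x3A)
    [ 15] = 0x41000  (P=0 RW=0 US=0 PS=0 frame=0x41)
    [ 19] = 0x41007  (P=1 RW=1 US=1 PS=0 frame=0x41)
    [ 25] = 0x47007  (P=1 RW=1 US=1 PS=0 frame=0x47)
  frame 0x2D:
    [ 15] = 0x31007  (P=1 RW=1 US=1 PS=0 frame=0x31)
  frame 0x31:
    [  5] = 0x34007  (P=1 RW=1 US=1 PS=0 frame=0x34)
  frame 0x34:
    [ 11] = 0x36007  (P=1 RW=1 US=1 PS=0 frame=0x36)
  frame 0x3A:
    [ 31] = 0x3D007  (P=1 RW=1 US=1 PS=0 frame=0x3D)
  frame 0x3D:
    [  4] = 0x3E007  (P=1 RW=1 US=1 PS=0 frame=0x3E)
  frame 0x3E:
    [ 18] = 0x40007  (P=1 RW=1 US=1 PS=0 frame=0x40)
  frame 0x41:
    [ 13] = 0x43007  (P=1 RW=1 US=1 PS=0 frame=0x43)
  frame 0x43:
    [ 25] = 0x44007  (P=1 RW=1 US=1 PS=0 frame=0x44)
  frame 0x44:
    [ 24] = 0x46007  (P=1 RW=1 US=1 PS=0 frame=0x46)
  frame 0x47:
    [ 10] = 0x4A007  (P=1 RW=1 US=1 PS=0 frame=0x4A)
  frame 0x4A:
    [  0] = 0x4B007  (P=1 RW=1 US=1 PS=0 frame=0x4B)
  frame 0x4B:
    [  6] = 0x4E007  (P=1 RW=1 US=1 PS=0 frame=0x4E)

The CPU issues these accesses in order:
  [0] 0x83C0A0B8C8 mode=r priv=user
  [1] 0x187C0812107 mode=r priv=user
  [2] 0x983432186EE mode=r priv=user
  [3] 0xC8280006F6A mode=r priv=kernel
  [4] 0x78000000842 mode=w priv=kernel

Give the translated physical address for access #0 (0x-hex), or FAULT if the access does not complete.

Per-access translation:
#0 VA=0x83C0A0B8C8 (r,user):
  L0: frame=0x2B idx=1 entry=0x2D007 [P=1 RW=1 US=1 PS=0]
  L1: frame=0x2D idx=15 entry=0x31007 [P=1 RW=1 US=1 PS=0]
  L2: frame=0x31 idx=5 entry=0x34007 [P=1 RW=1 US=1 PS=0]
  L3: frame=0x34 idx=11 entry=0x36007 [P=1 RW=1 US=1 PS=0]
  ⇒ phys 0x368C8  [4 reads]
#1 VA=0x187C0812107 (r,user):
  L0: frame=0x2B idx=3 entry=0x3A007 [P=1 RW=1 US=1 PS=0]
  L1: frame=0x3A idx=31 entry=0x3D007 [P=1 RW=1 US=1 PS=0]
  L2: frame=0x3D idx=4 entry=0x3E007 [P=1 RW=1 US=1 PS=0]
  L3: frame=0x3E idx=18 entry=0x40007 [P=1 RW=1 US=1 PS=0]
  ⇒ phys 0x40107  [4 reads]
#2 VA=0x983432186EE (r,user):
  L0: frame=0x2B idx=19 entry=0x41007 [P=1 RW=1 US=1 PS=0]
  L1: frame=0x41 idx=13 entry=0x43007 [P=1 RW=1 US=1 PS=0]
  L2: frame=0x43 idx=25 entry=0x44007 [P=1 RW=1 US=1 PS=0]
  L3: frame=0x44 idx=24 entry=0x46007 [P=1 RW=1 US=1 PS=0]
  ⇒ phys 0x466EE  [4 reads]
#3 VA=0xC8280006F6A (r,kernel):
  L0: frame=0x2B idx=25 entry=0x47007 [P=1 RW=1 US=1 PS=0]
  L1: frame=0x47 idx=10 entry=0x4A007 [P=1 RW=1 US=1 PS=0]
  L2: frame=0x4A idx=0 entry=0x4B007 [P=1 RW=1 US=1 PS=0]
  L3: frame=0x4B idx=6 entry=0x4E007 [P=1 RW=1 US=1 PS=0]
  ⇒ phys 0x4EF6A  [4 reads]
#4 VA=0x78000000842 (w,kernel):
  L0: frame=0x2B idx=15 entry=0x41000 [P=0 RW=0 US=0 PS=0]
  → PAGE_NOT_PRESENT  (1 entries read)

Access #0 PA: 0x368C8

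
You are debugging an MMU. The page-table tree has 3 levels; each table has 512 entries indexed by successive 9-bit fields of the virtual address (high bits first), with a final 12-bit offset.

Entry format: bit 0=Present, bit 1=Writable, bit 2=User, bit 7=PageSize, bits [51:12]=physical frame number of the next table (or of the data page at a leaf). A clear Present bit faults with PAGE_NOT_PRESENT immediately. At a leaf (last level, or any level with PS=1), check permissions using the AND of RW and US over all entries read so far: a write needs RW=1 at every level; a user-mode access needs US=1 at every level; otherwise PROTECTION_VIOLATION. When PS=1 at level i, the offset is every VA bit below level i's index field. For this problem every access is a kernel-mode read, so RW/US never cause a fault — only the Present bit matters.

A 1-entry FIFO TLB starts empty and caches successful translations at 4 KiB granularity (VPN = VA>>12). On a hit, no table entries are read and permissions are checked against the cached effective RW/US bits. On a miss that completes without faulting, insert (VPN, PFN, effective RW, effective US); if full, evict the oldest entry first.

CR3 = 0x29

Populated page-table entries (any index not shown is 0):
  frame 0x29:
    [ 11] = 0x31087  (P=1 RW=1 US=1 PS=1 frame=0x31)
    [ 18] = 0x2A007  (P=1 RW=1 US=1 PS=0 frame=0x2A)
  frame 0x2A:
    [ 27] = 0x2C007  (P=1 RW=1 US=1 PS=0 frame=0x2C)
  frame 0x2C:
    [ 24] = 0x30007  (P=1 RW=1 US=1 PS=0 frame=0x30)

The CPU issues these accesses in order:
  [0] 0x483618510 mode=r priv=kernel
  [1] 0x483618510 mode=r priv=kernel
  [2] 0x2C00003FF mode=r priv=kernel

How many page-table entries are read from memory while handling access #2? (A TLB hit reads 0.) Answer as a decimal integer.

Per-access translation:
#0 VA=0x483618510 (r,kernel):
  [0] read 0x29 idx=18: raw=0x2A007 flags P=1 W=1 U=1 S=0
  [1] read 0x2A idx=27: raw=0x2C007 flags P=1 W=1 U=1 S=0
  [2] read 0x2C idx=24: raw=0x30007 flags P=1 W=1 U=1 S=0
  ⇒ phys 0x30510  [3 reads]
#1 VA=0x483618510 (r,kernel):
  TLB hit vpn=0x483618 → PA=0x30510
#2 VA=0x2C00003FF (r,kernel):
  [0] read 0x29 idx=11: raw=0x31087 flags P=1 W=1 U=1 S=1
  ⇒ phys 0x313FF (huge @L0)  [1 reads]

Entries read for #2: 1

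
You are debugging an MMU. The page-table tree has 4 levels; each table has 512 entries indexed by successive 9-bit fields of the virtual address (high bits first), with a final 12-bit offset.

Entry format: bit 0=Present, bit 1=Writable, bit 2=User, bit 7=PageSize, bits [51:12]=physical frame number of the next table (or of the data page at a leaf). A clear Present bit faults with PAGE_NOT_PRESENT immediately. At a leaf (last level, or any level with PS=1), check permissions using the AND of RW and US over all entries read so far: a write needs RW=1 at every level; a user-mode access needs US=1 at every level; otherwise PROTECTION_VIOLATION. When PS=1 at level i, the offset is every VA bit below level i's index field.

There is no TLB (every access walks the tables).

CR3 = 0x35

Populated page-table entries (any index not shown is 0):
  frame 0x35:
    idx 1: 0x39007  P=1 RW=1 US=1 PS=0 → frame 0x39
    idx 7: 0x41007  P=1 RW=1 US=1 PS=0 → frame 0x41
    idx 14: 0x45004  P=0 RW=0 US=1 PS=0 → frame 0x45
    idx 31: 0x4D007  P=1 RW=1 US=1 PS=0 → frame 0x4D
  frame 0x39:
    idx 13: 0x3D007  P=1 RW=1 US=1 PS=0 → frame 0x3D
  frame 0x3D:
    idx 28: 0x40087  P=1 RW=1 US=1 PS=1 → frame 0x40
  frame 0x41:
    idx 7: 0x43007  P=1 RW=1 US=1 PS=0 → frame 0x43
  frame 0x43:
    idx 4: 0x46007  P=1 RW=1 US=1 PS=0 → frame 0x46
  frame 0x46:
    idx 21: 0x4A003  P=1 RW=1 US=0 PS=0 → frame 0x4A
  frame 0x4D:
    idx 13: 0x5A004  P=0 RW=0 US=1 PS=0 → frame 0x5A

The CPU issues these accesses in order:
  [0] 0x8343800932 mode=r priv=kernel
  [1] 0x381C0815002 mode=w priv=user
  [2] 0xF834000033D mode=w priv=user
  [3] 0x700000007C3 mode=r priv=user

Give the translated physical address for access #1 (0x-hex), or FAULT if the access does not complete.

Trace:
#0 VA=0x8343800932 (r,kernel):
  [0] read 0x35 idx=1: raw=0x39007 flags P=1 W=1 U=1 S=0
  [1] read 0x39 idx=13: raw=0x3D007 flags P=1 W=1 U=1 S=0
  [2] read 0x3D idx=28: raw=0x40087 flags P=1 W=1 U=1 S=1
  → PA=0x40932 (huge @L2)  (3 entries read)
#1 VA=0x381C0815002 (w,user):
  [0] read 0x35 idx=7: raw=0x41007 flags P=1 W=1 U=1 S=0
  [1] read 0x41 idx=7: raw=0x43007 flags P=1 W=1 U=1 S=0
  [2] read 0x43 idx=4: raw=0x46007 flags P=1 W=1 U=1 S=0
  [3] read 0x46 idx=21: raw=0x4A003 flags P=1 W=1 U=0 S=0
  ⇒ fault: PROTECTION_VIOLATION  — 4 lookups
#2 VA=0xF834000033D (w,user):
  [0] read 0x35 idx=31: raw=0x4D007 flags P=1 W=1 U=1 S=0
  [1] read 0x4D idx=13: raw=0x5A004 flags P=0 W=0 U=1 S=0
  ⇒ fault: PAGE_NOT_PRESENT  — 2 lookups
#3 VA=0x700000007C3 (r,user):
  [0] read 0x35 idx=14: raw=0x45004 flags P=0 W=0 U=1 S=0
  ⇒ fault: PAGE_NOT_PRESENT  — 1 lookups

Access #1 PA: FAULT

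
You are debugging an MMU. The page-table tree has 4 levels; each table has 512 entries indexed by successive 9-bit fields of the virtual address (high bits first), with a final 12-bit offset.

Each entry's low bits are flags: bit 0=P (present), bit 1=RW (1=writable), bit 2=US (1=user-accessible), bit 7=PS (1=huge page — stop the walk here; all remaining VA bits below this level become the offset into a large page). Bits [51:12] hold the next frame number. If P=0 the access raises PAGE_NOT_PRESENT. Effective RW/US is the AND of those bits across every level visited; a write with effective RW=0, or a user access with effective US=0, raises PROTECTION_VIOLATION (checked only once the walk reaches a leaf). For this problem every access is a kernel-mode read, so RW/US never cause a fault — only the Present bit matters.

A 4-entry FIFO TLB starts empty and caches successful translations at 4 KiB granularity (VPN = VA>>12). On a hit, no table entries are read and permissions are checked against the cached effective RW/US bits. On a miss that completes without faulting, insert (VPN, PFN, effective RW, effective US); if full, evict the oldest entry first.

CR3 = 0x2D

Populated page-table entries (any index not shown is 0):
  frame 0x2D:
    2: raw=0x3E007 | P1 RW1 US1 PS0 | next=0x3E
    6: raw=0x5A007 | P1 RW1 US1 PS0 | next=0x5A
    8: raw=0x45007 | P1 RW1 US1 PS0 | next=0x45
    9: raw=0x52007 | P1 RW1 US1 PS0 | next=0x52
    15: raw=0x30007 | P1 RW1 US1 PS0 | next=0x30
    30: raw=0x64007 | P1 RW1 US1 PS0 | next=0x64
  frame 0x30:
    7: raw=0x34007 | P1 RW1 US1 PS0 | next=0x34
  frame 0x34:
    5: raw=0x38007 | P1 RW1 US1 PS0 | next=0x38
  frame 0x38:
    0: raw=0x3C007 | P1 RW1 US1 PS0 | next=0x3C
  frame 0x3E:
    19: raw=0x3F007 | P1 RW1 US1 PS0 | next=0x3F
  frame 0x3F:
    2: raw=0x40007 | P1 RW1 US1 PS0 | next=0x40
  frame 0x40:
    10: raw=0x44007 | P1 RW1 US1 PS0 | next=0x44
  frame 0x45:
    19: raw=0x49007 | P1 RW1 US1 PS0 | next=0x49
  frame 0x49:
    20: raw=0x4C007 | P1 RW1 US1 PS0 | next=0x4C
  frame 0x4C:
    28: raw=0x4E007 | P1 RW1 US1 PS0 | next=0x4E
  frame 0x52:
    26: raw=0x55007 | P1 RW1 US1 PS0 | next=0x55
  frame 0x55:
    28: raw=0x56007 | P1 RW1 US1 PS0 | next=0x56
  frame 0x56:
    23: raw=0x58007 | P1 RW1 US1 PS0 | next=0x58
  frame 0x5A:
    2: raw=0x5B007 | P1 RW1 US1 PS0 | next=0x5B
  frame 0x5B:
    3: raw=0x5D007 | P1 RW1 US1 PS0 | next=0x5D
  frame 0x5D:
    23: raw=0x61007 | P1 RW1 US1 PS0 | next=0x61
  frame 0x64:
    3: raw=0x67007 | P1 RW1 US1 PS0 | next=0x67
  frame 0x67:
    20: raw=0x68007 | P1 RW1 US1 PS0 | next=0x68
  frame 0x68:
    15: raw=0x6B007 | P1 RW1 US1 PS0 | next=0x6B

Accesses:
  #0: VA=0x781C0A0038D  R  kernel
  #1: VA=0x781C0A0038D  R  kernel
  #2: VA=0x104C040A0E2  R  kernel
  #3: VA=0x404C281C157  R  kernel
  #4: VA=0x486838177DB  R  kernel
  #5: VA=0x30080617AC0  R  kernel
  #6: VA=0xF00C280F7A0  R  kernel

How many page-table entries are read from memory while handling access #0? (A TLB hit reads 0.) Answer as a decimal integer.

Trace:
#0 VA=0x781C0A0038D (r,kernel):
  L0 @0x2D[15] → 0x30007  P=1,RW=1,US=1,PS=0
  L1 @0x30[7] → 0x34007  P=1,RW=1,US=1,PS=0
  L2 @0x34[5] → 0x38007  P=1,RW=1,US=1,PS=0
  L3 @0x38[0] → 0x3C007  P=1,RW=1,US=1,PS=0
  → PA=0x3C38D  (4 entries read)
#1 VA=0x781C0A0038D (r,kernel):
  TLB hit vpn=0x781C0A00 → PA=0x3C38D
#2 VA=0x104C040A0E2 (r,kernel):
  L0 @0x2D[2] → 0x3E007  P=1,RW=1,US=1,PS=0
  L1 @0x3E[19] → 0x3F007  P=1,RW=1,US=1,PS=0
  L2 @0x3F[2] → 0x40007  P=1,RW=1,US=1,PS=0
  L3 @0x40[10] → 0x44007  P=1,RW=1,US=1,PS=0
  → PA=0x440E2  (4 entries read)
#3 VA=0x404C281C157 (r,kernel):
  L0 @0x2D[8] → 0x45007  P=1,RW=1,US=1,PS=0
  L1 @0x45[19] → 0x49007  P=1,RW=1,US=1,PS=0
  L2 @0x49[20] → 0x4C007  P=1,RW=1,US=1,PS=0
  L3 @0x4C[28] → 0x4E007  P=1,RW=1,US=1,PS=0
  → PA=0x4E157  (4 entries read)
#4 VA=0x486838177DB (r,kernel):
  L0 @0x2D[9] → 0x52007  P=1,RW=1,US=1,PS=0
  L1 @0x52[26] → 0x55007  P=1,RW=1,US=1,PS=0
  L2 @0x55[28] → 0x56007  P=1,RW=1,US=1,PS=0
  L3 @0x56[23] → 0x58007  P=1,RW=1,US=1,PS=0
  → PA=0x587DB  (4 entries read)
#5 VA=0x30080617AC0 (r,kernel):
  L0 @0x2D[6] → 0x5A007  P=1,RW=1,US=1,PS=0
  L1 @0x5A[2] → 0x5B007  P=1,RW=1,US=1,PS=0
  L2 @0x5B[3] → 0x5D007  P=1,RW=1,US=1,PS=0
  L3 @0x5D[23] → 0x61007  P=1,RW=1,US=1,PS=0
  → PA=0x61AC0  (4 entries read)
#6 VA=0xF00C280F7A0 (r,kernel):
  L0 @0x2D[30] → 0x64007  P=1,RW=1,US=1,PS=0
  L1 @0x64[3] → 0x67007  P=1,RW=1,US=1,PS=0
  L2 @0x67[20] → 0x68007  P=1,RW=1,US=1,PS=0
  L3 @0x68[15] → 0x6B007  P=1,RW=1,US=1,PS=0
  → PA=0x6B7A0  (4 entries read)

Entries read for #0: 4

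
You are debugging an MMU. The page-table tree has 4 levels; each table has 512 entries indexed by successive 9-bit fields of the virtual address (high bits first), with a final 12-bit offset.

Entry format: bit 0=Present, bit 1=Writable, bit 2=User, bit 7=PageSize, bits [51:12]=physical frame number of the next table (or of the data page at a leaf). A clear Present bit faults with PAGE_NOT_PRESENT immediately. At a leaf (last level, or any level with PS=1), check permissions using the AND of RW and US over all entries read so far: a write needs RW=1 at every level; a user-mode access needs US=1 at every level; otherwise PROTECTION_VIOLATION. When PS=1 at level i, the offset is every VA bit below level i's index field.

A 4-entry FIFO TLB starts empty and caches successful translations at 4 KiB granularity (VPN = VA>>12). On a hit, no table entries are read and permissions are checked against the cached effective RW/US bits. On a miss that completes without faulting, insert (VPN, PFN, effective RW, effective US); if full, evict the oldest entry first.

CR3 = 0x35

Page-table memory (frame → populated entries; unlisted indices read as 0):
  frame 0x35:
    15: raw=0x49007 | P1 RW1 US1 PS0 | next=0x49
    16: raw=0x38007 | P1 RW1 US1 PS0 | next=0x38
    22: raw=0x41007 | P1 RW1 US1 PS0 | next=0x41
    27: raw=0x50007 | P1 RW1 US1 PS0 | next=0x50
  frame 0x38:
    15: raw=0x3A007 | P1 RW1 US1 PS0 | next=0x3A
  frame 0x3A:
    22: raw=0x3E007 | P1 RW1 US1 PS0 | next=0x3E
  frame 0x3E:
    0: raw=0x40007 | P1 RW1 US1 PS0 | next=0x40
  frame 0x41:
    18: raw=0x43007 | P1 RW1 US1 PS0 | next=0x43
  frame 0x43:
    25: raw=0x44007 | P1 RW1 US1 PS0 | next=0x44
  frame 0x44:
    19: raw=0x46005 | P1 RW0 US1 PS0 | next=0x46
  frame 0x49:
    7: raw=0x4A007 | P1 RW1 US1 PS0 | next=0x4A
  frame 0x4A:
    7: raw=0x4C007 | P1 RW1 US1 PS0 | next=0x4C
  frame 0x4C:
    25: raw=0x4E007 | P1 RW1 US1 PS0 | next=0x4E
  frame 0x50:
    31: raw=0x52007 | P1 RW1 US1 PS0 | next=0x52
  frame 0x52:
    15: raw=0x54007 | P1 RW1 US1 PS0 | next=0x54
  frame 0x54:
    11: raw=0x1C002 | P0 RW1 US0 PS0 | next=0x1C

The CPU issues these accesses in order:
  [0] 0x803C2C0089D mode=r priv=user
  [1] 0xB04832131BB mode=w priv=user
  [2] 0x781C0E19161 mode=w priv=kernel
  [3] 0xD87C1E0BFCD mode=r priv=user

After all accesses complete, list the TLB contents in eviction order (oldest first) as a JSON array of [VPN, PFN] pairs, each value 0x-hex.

Walk each access:
#0 VA=0x803C2C0089D (r,user):
  lvl0: tbl 0x35, slot 16 ⇒ 0x38007 (P1/RW1/US1/PS0)
  lvl1: tbl 0x38, slot 15 ⇒ 0x3A007 (P1/RW1/US1/PS0)
  lvl2: tbl 0x3A, slot 22 ⇒ 0x3E007 (P1/RW1/US1/PS0)
  lvl3: tbl 0x3E, slot 0 ⇒ 0x40007 (P1/RW1/US1/PS0)
  ✓ 0x4089D  — 4 lookups
#1 VA=0xB04832131BB (w,user):
  lvl0: tbl 0x35, slot 22 ⇒ 0x41007 (P1/RW1/US1/PS0)
  lvl1: tbl 0x41, slot 18 ⇒ 0x43007 (P1/RW1/US1/PS0)
  lvl2: tbl 0x43, slot 25 ⇒ 0x44007 (P1/RW1/US1/PS0)
  lvl3: tbl 0x44, slot 19 ⇒ 0x46005 (P1/RW0/US1/PS0)
  ⇒ fault: PROTECTION_VIOLATION  — 4 lookups
#2 VA=0x781C0E19161 (w,kernel):
  lvl0: tbl 0x35, slot 15 ⇒ 0x49007 (P1/RW1/US1/PS0)
  lvl1: tbl 0x49, slot 7 ⇒ 0x4A007 (P1/RW1/US1/PS0)
  lvl2: tbl 0x4A, slot 7 ⇒ 0x4C007 (P1/RW1/US1/PS0)
  lvl3: tbl 0x4C, slot 25 ⇒ 0x4E007 (P1/RW1/US1/PS0)
  ✓ 0x4E161  — 4 lookups
#3 VA=0xD87C1E0BFCD (r,user):
  lvl0: tbl 0x35, slot 27 ⇒ 0x50007 (P1/RW1/US1/PS0)
  lvl1: tbl 0x50, slot 31 ⇒ 0x52007 (P1/RW1/US1/PS0)
  lvl2: tbl 0x52, slot 15 ⇒ 0x54007 (P1/RW1/US1/PS0)
  lvl3: tbl 0x54, slot 11 ⇒ 0x1C002 (P0/RW1/US0/PS0)
  ⇒ fault: PAGE_NOT_PRESENT  — 4 lookups

TLB: [["0x803C2C00", "0x40"], ["0x781C0E19", "0x4E"]]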